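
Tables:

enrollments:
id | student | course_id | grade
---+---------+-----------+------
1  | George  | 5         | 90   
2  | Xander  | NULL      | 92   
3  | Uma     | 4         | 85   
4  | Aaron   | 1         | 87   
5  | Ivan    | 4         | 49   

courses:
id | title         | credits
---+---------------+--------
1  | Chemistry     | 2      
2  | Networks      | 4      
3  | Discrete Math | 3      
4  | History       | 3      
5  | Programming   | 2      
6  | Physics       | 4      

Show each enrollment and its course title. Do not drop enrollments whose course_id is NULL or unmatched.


LEFT JOIN keeps every row from enrollments (the left table); where course_id has no match in courses, the course columns become NULL. Walk through each enrollment:
  - enrollment 1 (George): course_id=5 -> matches Programming
  - enrollment 2 (Xander): course_id=NULL, no match -> kept with NULL
  - enrollment 3 (Uma): course_id=4 -> matches History
  - enrollment 4 (Aaron): course_id=1 -> matches Chemistry
  - enrollment 5 (Ivan): course_id=4 -> matches History
All 5 rows appear; 1 has NULL course.

SQL:
SELECT a.student, b.title AS course
FROM enrollments a
LEFT JOIN courses b ON a.course_id = b.id

Result:
student | course     
--------+------------
George  | Programming
Xander  | NULL       
Uma     | History    
Aaron   | Chemistry  
Ivan    | History    


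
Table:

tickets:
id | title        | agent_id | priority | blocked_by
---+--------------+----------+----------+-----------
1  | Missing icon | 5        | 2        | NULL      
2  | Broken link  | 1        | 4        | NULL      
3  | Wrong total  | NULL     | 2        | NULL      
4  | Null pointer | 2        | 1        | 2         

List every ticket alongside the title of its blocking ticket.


This is a self-join: tickets is joined to a second copy of itself, matching each row's blocked_by to another row's id. Use LEFT JOIN so rows with blocked_by=NULL are kept.
  - ticket 1 (Missing icon): blocked_by=NULL -> NULL
  - ticket 2 (Broken link): blocked_by=NULL -> NULL
  - ticket 3 (Wrong total): blocked_by=NULL -> NULL
  - ticket 4 (Null pointer): blocked_by=2 -> Broken link

SQL:
SELECT a.title AS item, b.title AS blocked_by
FROM tickets a
LEFT JOIN tickets b ON a.blocked_by = b.id

Result:
item         | blocked_by 
-------------+------------
Missing icon | NULL       
Broken link  | NULL       
Wrong total  | NULL       
Null pointer | Broken link


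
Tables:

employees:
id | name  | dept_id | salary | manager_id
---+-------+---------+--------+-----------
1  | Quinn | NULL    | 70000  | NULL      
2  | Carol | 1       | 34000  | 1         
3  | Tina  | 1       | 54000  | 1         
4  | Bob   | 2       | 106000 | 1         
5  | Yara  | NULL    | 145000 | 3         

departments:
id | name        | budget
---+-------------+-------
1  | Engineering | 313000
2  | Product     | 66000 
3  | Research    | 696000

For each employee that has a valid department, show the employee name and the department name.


INNER JOIN keeps only employees rows whose dept_id matches an id in departments. Walk through each employee:
  - employee 1 (Quinn): dept_id=NULL, no match -> dropped
  - employee 2 (Carol): dept_id=1 -> matches Engineering
  - employee 3 (Tina): dept_id=1 -> matches Engineering
  - employee 4 (Bob): dept_id=2 -> matches Product
  - employee 5 (Yara): dept_id=NULL, no match -> dropped
So 2 of 5 rows are dropped.

SQL:
SELECT a.name, b.name AS department
FROM employees a
INNER JOIN departments b ON a.dept_id = b.id

Result:
name  | department 
------+------------
Carol | Engineering
Tina  | Engineering
Bob   | Product    


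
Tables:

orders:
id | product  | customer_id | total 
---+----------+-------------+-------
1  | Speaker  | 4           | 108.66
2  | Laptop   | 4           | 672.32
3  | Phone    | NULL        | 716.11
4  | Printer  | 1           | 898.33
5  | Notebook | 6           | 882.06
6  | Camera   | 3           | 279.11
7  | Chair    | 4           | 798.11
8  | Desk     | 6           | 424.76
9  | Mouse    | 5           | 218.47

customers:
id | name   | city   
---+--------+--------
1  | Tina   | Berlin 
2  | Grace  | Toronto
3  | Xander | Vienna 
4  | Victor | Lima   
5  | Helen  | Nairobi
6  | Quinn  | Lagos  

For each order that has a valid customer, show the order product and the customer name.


INNER JOIN keeps only orders rows whose customer_id matches an id in customers. Walk through each order:
  - order 1 (Speaker): customer_id=4 -> matches Victor
  - order 2 (Laptop): customer_id=4 -> matches Victor
  - order 3 (Phone): customer_id=NULL, no match -> dropped
  - order 4 (Printer): customer_id=1 -> matches Tina
  - order 5 (Notebook): customer_id=6 -> matches Quinn
  - order 6 (Camera): customer_id=3 -> matches Xander
  - order 7 (Chair): customer_id=4 -> matches Victor
  - order 8 (Desk): customer_id=6 -> matches Quinn
  - order 9 (Mouse): customer_id=5 -> matches Helen
So 1 of 9 rows is dropped.

SQL:
SELECT a.product, b.name AS customer
FROM orders a
INNER JOIN customers b ON a.customer_id = b.id

Result:
product  | customer
---------+---------
Speaker  | Victor  
Laptop   | Victor  
Printer  | Tina    
Notebook | Quinn   
Camera   | Xander  
Chair    | Victor  
Desk     | Quinn   
Mouse    | Helen   


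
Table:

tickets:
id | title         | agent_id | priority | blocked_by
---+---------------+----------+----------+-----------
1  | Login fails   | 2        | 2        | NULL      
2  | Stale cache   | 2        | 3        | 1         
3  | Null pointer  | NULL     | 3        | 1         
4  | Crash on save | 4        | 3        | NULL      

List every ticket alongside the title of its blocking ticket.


This is a self-join: tickets is joined to a second copy of itself, matching each row's blocked_by to another row's id. Use LEFT JOIN so rows with blocked_by=NULL are kept.
  - ticket 1 (Login fails): blocked_by=NULL -> NULL
  - ticket 2 (Stale cache): blocked_by=1 -> Login fails
  - ticket 3 (Null pointer): blocked_by=1 -> Login fails
  - ticket 4 (Crash on save): blocked_by=NULL -> NULL

SQL:
SELECT a.title AS item, b.title AS blocked_by
FROM tickets a
LEFT JOIN tickets b ON a.blocked_by = b.id

Result:
item          | blocked_by 
--------------+------------
Login fails   | NULL       
Stale cache   | Login fails
Null pointer  | Login fails
Crash on save | NULL       


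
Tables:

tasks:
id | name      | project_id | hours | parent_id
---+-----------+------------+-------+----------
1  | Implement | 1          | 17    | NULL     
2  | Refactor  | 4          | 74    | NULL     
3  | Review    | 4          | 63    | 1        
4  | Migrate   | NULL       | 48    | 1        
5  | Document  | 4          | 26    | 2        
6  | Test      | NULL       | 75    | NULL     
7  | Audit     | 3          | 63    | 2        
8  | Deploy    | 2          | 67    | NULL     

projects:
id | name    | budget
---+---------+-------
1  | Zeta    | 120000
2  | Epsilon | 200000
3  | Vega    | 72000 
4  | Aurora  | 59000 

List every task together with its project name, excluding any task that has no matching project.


INNER JOIN keeps only tasks rows whose project_id matches an id in projects. Walk through each task:
  - task 1 (Implement): project_id=1 -> matches Zeta
  - task 2 (Refactor): project_id=4 -> matches Aurora
  - task 3 (Review): project_id=4 -> matches Aurora
  - task 4 (Migrate): project_id=NULL, no match -> dropped
  - task 5 (Document): project_id=4 -> matches Aurora
  - task 6 (Test): project_id=NULL, no match -> dropped
  - task 7 (Audit): project_id=3 -> matches Vega
  - task 8 (Deploy): project_id=2 -> matches Epsilon
So 2 of 8 rows are dropped.

SQL:
SELECT a.name, b.name AS project
FROM tasks a
INNER JOIN projects b ON a.project_id = b.id

Result:
name      | project
----------+--------
Implement | Zeta   
Refactor  | Aurora 
Review    | Aurora 
Document  | Aurora 
Audit     | Vega   
Deploy    | Epsilon


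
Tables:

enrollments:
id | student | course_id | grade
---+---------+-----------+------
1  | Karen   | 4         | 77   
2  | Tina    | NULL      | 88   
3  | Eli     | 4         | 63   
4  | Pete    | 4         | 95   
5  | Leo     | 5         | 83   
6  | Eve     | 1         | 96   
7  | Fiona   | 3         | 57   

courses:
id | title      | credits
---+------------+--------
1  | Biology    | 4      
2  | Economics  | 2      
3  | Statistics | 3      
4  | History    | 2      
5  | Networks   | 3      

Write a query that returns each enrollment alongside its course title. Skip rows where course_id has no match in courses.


INNER JOIN keeps only enrollments rows whose course_id matches an id in courses. Walk through each enrollment:
  - enrollment 1 (Karen): course_id=4 -> matches History
  - enrollment 2 (Tina): course_id=NULL, no match -> dropped
  - enrollment 3 (Eli): course_id=4 -> matches History
  - enrollment 4 (Pete): course_id=4 -> matches History
  - enrollment 5 (Leo): course_id=5 -> matches Networks
  - enrollment 6 (Eve): course_id=1 -> matches Biology
  - enrollment 7 (Fiona): course_id=3 -> matches Statistics
So 1 of 7 rows is dropped.

SQL:
SELECT a.student, b.title AS course
FROM enrollments a
INNER JOIN courses b ON a.course_id = b.id

Result:
student | course    
--------+-----------
Karen   | History   
Eli     | History   
Pete    | History   
Leo     | Networks  
Eve     | Biology   
Fiona   | Statistics


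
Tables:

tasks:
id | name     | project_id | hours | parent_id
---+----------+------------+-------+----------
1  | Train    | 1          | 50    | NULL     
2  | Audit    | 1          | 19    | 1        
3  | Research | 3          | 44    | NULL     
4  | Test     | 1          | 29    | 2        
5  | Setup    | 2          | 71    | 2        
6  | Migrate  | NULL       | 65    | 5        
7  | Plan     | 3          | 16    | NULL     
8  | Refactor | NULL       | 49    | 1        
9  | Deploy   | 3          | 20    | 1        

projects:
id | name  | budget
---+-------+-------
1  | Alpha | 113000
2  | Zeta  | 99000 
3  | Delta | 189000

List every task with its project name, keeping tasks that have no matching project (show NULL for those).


LEFT JOIN keeps every row from tasks (the left table); where project_id has no match in projects, the project columns become NULL. Walk through each task:
  - task 1 (Train): project_id=1 -> matches Alpha
  - task 2 (Audit): project_id=1 -> matches Alpha
  - task 3 (Research): project_id=3 -> matches Delta
  - task 4 (Test): project_id=1 -> matches Alpha
  - task 5 (Setup): project_id=2 -> matches Zeta
  - task 6 (Migrate): project_id=NULL, no match -> kept with NULL
  - task 7 (Plan): project_id=3 -> matches Delta
  - task 8 (Refactor): project_id=NULL, no match -> kept with NULL
  - task 9 (Deploy): project_id=3 -> matches Delta
All 9 rows appear; 2 have NULL project.

SQL:
SELECT a.name, b.name AS project
FROM tasks a
LEFT JOIN projects b ON a.project_id = b.id

Result:
name     | project
---------+--------
Train    | Alpha  
Audit    | Alpha  
Research | Delta  
Test     | Alpha  
Setup    | Zeta   
Migrate  | NULL   
Plan     | Delta  
Refactor | NULL   
Deploy   | Delta  


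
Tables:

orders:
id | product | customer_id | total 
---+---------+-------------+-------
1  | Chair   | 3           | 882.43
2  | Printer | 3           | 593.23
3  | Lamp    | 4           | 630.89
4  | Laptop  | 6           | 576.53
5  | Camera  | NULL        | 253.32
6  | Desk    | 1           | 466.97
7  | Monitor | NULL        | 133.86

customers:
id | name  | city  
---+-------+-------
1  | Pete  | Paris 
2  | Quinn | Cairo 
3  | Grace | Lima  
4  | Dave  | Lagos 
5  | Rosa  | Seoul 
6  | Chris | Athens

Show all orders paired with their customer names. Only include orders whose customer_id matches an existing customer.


INNER JOIN keeps only orders rows whose customer_id matches an id in customers. Walk through each order:
  - order 1 (Chair): customer_id=3 -> matches Grace
  - order 2 (Printer): customer_id=3 -> matches Grace
  - order 3 (Lamp): customer_id=4 -> matches Dave
  - order 4 (Laptop): customer_id=6 -> matches Chris
  - order 5 (Camera): customer_id=NULL, no match -> dropped
  - order 6 (Desk): customer_id=1 -> matches Pete
  - order 7 (Monitor): customer_id=NULL, no match -> dropped
So 2 of 7 rows are dropped.

SQL:
SELECT a.product, b.name AS customer
FROM orders a
INNER JOIN customers b ON a.customer_id = b.id

Result:
product | customer
--------+---------
Chair   | Grace   
Printer | Grace   
Lamp    | Dave    
Laptop  | Chris   
Desk    | Pete    


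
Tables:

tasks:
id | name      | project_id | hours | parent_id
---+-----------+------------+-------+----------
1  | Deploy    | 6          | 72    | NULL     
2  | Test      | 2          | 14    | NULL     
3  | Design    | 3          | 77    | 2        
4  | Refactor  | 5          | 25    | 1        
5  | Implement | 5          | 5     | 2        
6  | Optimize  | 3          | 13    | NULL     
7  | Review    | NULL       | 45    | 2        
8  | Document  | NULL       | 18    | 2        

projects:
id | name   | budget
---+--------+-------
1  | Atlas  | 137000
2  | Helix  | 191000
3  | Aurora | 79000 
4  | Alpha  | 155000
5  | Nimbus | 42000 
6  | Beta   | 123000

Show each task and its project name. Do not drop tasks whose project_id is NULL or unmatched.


LEFT JOIN keeps every row from tasks (the left table); where project_id has no match in projects, the project columns become NULL. Walk through each task:
  - task 1 (Deploy): project_id=6 -> matches Beta
  - task 2 (Test): project_id=2 -> matches Helix
  - task 3 (Design): project_id=3 -> matches Aurora
  - task 4 (Refactor): project_id=5 -> matches Nimbus
  - task 5 (Implement): project_id=5 -> matches Nimbus
  - task 6 (Optimize): project_id=3 -> matches Aurora
  - task 7 (Review): project_id=NULL, no match -> kept with NULL
  - task 8 (Document): project_id=NULL, no match -> kept with NULL
All 8 rows appear; 2 have NULL project.

SQL:
SELECT a.name, b.name AS project
FROM tasks a
LEFT JOIN projects b ON a.project_id = b.id

Result:
name      | project
----------+--------
Deploy    | Beta   
Test      | Helix  
Design    | Aurora 
Refactor  | Nimbus 
Implement | Nimbus 
Optimize  | Aurora 
Review    | NULL   
Document  | NULL   


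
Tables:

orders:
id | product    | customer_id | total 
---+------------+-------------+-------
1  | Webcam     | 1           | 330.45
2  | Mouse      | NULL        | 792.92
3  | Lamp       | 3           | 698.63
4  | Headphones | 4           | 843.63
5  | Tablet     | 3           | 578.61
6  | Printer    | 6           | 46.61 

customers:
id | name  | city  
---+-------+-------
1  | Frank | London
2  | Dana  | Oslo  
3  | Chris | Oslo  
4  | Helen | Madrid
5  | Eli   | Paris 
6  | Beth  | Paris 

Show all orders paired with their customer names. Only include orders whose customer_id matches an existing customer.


INNER JOIN keeps only orders rows whose customer_id matches an id in customers. Walk through each order:
  - order 1 (Webcam): customer_id=1 -> matches Frank
  - order 2 (Mouse): customer_id=NULL, no match -> dropped
  - order 3 (Lamp): customer_id=3 -> matches Chris
  - order 4 (Headphones): customer_id=4 -> matches Helen
  - order 5 (Tablet): customer_id=3 -> matches Chris
  - order 6 (Printer): customer_id=6 -> matches Beth
So 1 of 6 rows is dropped.

SQL:
SELECT a.product, b.name AS customer
FROM orders a
INNER JOIN customers b ON a.customer_id = b.id

Result:
product    | customer
-----------+---------
Webcam     | Frank   
Lamp       | Chris   
Headphones | Helen   
Tablet     | Chris   
Printer    | Beth    


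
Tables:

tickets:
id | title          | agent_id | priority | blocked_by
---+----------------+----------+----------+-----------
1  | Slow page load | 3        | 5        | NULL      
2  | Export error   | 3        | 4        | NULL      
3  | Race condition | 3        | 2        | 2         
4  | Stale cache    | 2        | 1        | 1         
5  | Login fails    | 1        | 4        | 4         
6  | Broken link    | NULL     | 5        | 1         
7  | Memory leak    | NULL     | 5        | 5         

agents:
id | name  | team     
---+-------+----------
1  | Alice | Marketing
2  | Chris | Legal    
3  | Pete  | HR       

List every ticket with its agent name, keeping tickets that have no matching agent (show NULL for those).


LEFT JOIN keeps every row from tickets (the left table); where agent_id has no match in agents, the agent columns become NULL. Walk through each ticket:
  - ticket 1 (Slow page load): agent_id=3 -> matches Pete
  - ticket 2 (Export error): agent_id=3 -> matches Pete
  - ticket 3 (Race condition): agent_id=3 -> matches Pete
  - ticket 4 (Stale cache): agent_id=2 -> matches Chris
  - ticket 5 (Login fails): agent_id=1 -> matches Alice
  - ticket 6 (Broken link): agent_id=NULL, no match -> kept with NULL
  - ticket 7 (Memory leak): agent_id=NULL, no match -> kept with NULL
All 7 rows appear; 2 have NULL agent.

SQL:
SELECT a.title, b.name AS agent
FROM tickets a
LEFT JOIN agents b ON a.agent_id = b.id

Result:
title          | agent
---------------+------
Slow page load | Pete 
Export error   | Pete 
Race condition | Pete 
Stale cache    | Chris
Login fails    | Alice
Broken link    | NULL 
Memory leak    | NULL 


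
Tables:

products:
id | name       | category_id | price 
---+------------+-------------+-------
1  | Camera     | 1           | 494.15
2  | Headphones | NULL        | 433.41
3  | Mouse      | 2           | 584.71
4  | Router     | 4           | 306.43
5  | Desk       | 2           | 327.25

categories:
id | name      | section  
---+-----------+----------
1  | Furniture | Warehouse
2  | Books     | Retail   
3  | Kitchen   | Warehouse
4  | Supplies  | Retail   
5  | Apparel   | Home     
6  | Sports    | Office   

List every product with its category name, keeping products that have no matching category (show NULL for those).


LEFT JOIN keeps every row from products (the left table); where category_id has no match in categories, the category columns become NULL. Walk through each product:
  - product 1 (Camera): category_id=1 -> matches Furniture
  - product 2 (Headphones): category_id=NULL, no match -> kept with NULL
  - product 3 (Mouse): category_id=2 -> matches Books
  - product 4 (Router): category_id=4 -> matches Supplies
  - product 5 (Desk): category_id=2 -> matches Books
All 5 rows appear; 1 has NULL category.

SQL:
SELECT a.name, b.name AS category
FROM products a
LEFT JOIN categories b ON a.category_id = b.id

Result:
name       | category 
-----------+----------
Camera     | Furniture
Headphones | NULL     
Mouse      | Books    
Router     | Supplies 
Desk       | Books    


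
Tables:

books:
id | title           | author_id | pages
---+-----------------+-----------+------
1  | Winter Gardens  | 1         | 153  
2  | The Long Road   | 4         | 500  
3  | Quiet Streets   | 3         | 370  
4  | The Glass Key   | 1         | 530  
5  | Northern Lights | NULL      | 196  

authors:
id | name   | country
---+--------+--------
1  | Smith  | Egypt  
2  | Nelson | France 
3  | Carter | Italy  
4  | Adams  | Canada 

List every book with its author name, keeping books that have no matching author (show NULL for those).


LEFT JOIN keeps every row from books (the left table); where author_id has no match in authors, the author columns become NULL. Walk through each book:
  - book 1 (Winter Gardens): author_id=1 -> matches Smith
  - book 2 (The Long Road): author_id=4 -> matches Adams
  - book 3 (Quiet Streets): author_id=3 -> matches Carter
  - book 4 (The Glass Key): author_id=1 -> matches Smith
  - book 5 (Northern Lights): author_id=NULL, no match -> kept with NULL
All 5 rows appear; 1 has NULL author.

SQL:
SELECT a.title, b.name AS author
FROM books a
LEFT JOIN authors b ON a.author_id = b.id

Result:
title           | author
----------------+-------
Winter Gardens  | Smith 
The Long Road   | Adams 
Quiet Streets   | Carter
The Glass Key   | Smith 
Northern Lights | NULL  


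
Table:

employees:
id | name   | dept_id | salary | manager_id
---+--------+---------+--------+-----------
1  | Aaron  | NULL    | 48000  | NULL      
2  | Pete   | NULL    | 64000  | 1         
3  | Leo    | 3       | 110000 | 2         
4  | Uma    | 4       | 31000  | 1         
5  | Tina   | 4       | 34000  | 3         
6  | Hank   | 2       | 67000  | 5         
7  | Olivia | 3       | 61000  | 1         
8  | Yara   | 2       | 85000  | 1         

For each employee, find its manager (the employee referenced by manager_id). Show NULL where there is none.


This is a self-join: employees is joined to a second copy of itself, matching each row's manager_id to another row's id. Use LEFT JOIN so rows with manager_id=NULL are kept.
  - employee 1 (Aaron): manager_id=NULL -> NULL
  - employee 2 (Pete): manager_id=1 -> Aaron
  - employee 3 (Leo): manager_id=2 -> Pete
  - employee 4 (Uma): manager_id=1 -> Aaron
  - employee 5 (Tina): manager_id=3 -> Leo
  - employee 6 (Hank): manager_id=5 -> Tina
  - employee 7 (Olivia): manager_id=1 -> Aaron
  - employee 8 (Yara): manager_id=1 -> Aaron

SQL:
SELECT a.name AS item, b.name AS manager
FROM employees a
LEFT JOIN employees b ON a.manager_id = b.id

Result:
item   | manager
-------+--------
Aaron  | NULL   
Pete   | Aaron  
Leo    | Pete   
Uma    | Aaron  
Tina   | Leo    
Hank   | Tina   
Olivia | Aaron  
Yara   | Aaron  


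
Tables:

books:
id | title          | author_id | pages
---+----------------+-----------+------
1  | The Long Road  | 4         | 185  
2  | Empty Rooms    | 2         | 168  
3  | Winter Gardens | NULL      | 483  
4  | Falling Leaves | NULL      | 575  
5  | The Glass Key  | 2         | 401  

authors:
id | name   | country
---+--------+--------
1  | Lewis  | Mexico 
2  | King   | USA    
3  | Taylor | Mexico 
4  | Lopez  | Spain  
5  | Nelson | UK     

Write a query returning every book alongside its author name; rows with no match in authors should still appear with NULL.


LEFT JOIN keeps every row from books (the left table); where author_id has no match in authors, the author columns become NULL. Walk through each book:
  - book 1 (The Long Road): author_id=4 -> matches Lopez
  - book 2 (Empty Rooms): author_id=2 -> matches King
  - book 3 (Winter Gardens): author_id=NULL, no match -> kept with NULL
  - book 4 (Falling Leaves): author_id=NULL, no match -> kept with NULL
  - book 5 (The Glass Key): author_id=2 -> matches King
All 5 rows appear; 2 have NULL author.

SQL:
SELECT a.title, b.name AS author
FROM books a
LEFT JOIN authors b ON a.author_id = b.id

Result:
title          | author
---------------+-------
The Long Road  | Lopez 
Empty Rooms    | King  
Winter Gardens | NULL  
Falling Leaves | NULL  
The Glass Key  | King  


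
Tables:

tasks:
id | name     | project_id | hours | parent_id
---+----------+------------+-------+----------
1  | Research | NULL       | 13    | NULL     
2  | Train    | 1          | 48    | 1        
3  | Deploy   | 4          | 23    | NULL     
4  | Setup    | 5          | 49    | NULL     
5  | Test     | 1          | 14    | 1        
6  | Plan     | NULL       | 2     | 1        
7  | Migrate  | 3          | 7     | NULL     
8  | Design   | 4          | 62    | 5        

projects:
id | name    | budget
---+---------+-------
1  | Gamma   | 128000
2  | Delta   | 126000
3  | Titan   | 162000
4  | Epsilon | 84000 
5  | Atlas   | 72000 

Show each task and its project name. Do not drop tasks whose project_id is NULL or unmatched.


LEFT JOIN keeps every row from tasks (the left table); where project_id has no match in projects, the project columns become NULL. Walk through each task:
  - task 1 (Research): project_id=NULL, no match -> kept with NULL
  - task 2 (Train): project_id=1 -> matches Gamma
  - task 3 (Deploy): project_id=4 -> matches Epsilon
  - task 4 (Setup): project_id=5 -> matches Atlas
  - task 5 (Test): project_id=1 -> matches Gamma
  - task 6 (Plan): project_id=NULL, no match -> kept with NULL
  - task 7 (Migrate): project_id=3 -> matches Titan
  - task 8 (Design): project_id=4 -> matches Epsilon
All 8 rows appear; 2 have NULL project.

SQL:
SELECT a.name, b.name AS project
FROM tasks a
LEFT JOIN projects b ON a.project_id = b.id

Result:
name     | project
---------+--------
Research | NULL   
Train    | Gamma  
Deploy   | Epsilon
Setup    | Atlas  
Test     | Gamma  
Plan     | NULL   
Migrate  | Titan  
Design   | Epsilon


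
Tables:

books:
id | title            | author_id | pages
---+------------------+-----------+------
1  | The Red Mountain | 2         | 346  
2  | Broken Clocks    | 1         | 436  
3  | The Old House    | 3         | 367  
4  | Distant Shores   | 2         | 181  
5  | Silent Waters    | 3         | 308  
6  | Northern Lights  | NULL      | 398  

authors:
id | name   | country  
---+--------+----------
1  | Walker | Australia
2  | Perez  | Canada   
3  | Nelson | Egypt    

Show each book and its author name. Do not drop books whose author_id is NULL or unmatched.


LEFT JOIN keeps every row from books (the left table); where author_id has no match in authors, the author columns become NULL. Walk through each book:
  - book 1 (The Red Mountain): author_id=2 -> matches Perez
  - book 2 (Broken Clocks): author_id=1 -> matches Walker
  - book 3 (The Old House): author_id=3 -> matches Nelson
  - book 4 (Distant Shores): author_id=2 -> matches Perez
  - book 5 (Silent Waters): author_id=3 -> matches Nelson
  - book 6 (Northern Lights): author_id=NULL, no match -> kept with NULL
All 6 rows appear; 1 has NULL author.

SQL:
SELECT a.title, b.name AS author
FROM books a
LEFT JOIN authors b ON a.author_id = b.id

Result:
title            | author
-----------------+-------
The Red Mountain | Perez 
Broken Clocks    | Walker
The Old House    | Nelson
Distant Shores   | Perez 
Silent Waters    | Nelson
Northern Lights  | NULL  


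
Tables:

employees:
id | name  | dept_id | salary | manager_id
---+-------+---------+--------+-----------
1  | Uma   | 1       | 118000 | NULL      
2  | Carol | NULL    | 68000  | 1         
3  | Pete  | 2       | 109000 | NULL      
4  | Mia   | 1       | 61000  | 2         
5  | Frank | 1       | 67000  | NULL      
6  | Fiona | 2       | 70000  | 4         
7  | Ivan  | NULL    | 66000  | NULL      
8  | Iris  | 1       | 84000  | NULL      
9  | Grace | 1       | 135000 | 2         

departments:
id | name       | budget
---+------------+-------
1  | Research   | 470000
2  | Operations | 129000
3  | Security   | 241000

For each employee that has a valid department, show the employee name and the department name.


INNER JOIN keeps only employees rows whose dept_id matches an id in departments. Walk through each employee:
  - employee 1 (Uma): dept_id=1 -> matches Research
  - employee 2 (Carol): dept_id=NULL, no match -> dropped
  - employee 3 (Pete): dept_id=2 -> matches Operations
  - employee 4 (Mia): dept_id=1 -> matches Research
  - employee 5 (Frank): dept_id=1 -> matches Research
  - employee 6 (Fiona): dept_id=2 -> matches Operations
  - employee 7 (Ivan): dept_id=NULL, no match -> dropped
  - employee 8 (Iris): dept_id=1 -> matches Research
  - employee 9 (Grace): dept_id=1 -> matches Research
So 2 of 9 rows are dropped.

SQL:
SELECT a.name, b.name AS department
FROM employees a
INNER JOIN departments b ON a.dept_id = b.id

Result:
name  | department
------+-----------
Uma   | Research  
Pete  | Operations
Mia   | Research  
Frank | Research  
Fiona | Operations
Iris  | Research  
Grace | Research  


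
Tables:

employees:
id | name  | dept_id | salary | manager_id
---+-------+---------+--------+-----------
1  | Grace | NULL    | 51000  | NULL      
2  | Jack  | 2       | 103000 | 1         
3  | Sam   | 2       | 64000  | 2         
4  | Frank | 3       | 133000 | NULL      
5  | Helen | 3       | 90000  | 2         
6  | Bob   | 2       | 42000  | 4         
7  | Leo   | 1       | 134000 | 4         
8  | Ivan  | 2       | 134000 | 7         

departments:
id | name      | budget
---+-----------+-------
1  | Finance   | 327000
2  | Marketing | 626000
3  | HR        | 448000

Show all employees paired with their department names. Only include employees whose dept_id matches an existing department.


INNER JOIN keeps only employees rows whose dept_id matches an id in departments. Walk through each employee:
  - employee 1 (Grace): dept_id=NULL, no match -> dropped
  - employee 2 (Jack): dept_id=2 -> matches Marketing
  - employee 3 (Sam): dept_id=2 -> matches Marketing
  - employee 4 (Frank): dept_id=3 -> matches HR
  - employee 5 (Helen): dept_id=3 -> matches HR
  - employee 6 (Bob): dept_id=2 -> matches Marketing
  - employee 7 (Leo): dept_id=1 -> matches Finance
  - employee 8 (Ivan): dept_id=2 -> matches Marketing
So 1 of 8 rows is dropped.

SQL:
SELECT a.name, b.name AS department
FROM employees a
INNER JOIN departments b ON a.dept_id = b.id

Result:
name  | department
------+-----------
Jack  | Marketing 
Sam   | Marketing 
Frank | HR        
Helen | HR        
Bob   | Marketing 
Leo   | Finance   
Ivan  | Marketing 


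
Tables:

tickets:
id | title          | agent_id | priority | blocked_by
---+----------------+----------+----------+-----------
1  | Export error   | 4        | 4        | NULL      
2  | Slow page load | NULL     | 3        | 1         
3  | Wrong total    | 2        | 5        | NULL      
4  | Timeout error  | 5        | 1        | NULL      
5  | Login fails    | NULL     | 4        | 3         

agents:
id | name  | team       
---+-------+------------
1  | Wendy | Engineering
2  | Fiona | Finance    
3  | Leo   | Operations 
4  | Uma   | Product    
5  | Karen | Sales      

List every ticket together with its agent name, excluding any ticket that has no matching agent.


INNER JOIN keeps only tickets rows whose agent_id matches an id in agents. Walk through each ticket:
  - ticket 1 (Export error): agent_id=4 -> matches Uma
  - ticket 2 (Slow page load): agent_id=NULL, no match -> dropped
  - ticket 3 (Wrong total): agent_id=2 -> matches Fiona
  - ticket 4 (Timeout error): agent_id=5 -> matches Karen
  - ticket 5 (Login fails): agent_id=NULL, no match -> dropped
So 2 of 5 rows are dropped.

SQL:
SELECT a.title, b.name AS agent
FROM tickets a
INNER JOIN agents b ON a.agent_id = b.id

Result:
title         | agent
--------------+------
Export error  | Uma  
Wrong total   | Fiona
Timeout error | Karen


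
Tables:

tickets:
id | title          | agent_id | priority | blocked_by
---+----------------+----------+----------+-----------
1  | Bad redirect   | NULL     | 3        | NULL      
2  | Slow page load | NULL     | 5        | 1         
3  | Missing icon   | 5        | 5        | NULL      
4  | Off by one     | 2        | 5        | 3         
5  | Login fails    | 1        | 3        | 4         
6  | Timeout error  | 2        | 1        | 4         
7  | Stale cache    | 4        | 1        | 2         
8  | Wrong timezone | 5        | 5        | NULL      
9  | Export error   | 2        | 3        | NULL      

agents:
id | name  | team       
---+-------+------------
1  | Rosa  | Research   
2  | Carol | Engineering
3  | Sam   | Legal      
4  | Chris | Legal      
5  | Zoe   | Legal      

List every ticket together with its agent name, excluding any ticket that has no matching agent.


INNER JOIN keeps only tickets rows whose agent_id matches an id in agents. Walk through each ticket:
  - ticket 1 (Bad redirect): agent_id=NULL, no match -> dropped
  - ticket 2 (Slow page load): agent_id=NULL, no match -> dropped
  - ticket 3 (Missing icon): agent_id=5 -> matches Zoe
  - ticket 4 (Off by one): agent_id=2 -> matches Carol
  - ticket 5 (Login fails): agent_id=1 -> matches Rosa
  - ticket 6 (Timeout error): agent_id=2 -> matches Carol
  - ticket 7 (Stale cache): agent_id=4 -> matches Chris
  - ticket 8 (Wrong timezone): agent_id=5 -> matches Zoe
  - ticket 9 (Export error): agent_id=2 -> matches Carol
So 2 of 9 rows are dropped.

SQL:
SELECT a.title, b.name AS agent
FROM tickets a
INNER JOIN agents b ON a.agent_id = b.id

Result:
title          | agent
---------------+------
Missing icon   | Zoe  
Off by one     | Carol
Login fails    | Rosa 
Timeout error  | Carol
Stale cache    | Chris
Wrong timezone | Zoe  
Export error   | Carol


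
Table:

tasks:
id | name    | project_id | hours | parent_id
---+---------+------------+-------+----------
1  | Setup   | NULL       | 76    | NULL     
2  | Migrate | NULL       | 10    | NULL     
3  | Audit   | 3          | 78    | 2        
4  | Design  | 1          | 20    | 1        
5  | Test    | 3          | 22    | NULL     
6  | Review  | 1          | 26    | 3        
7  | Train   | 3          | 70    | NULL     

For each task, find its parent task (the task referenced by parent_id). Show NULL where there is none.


This is a self-join: tasks is joined to a second copy of itself, matching each row's parent_id to another row's id. Use LEFT JOIN so rows with parent_id=NULL are kept.
  - task 1 (Setup): parent_id=NULL -> NULL
  - task 2 (Migrate): parent_id=NULL -> NULL
  - task 3 (Audit): parent_id=2 -> Migrate
  - task 4 (Design): parent_id=1 -> Setup
  - task 5 (Test): parent_id=NULL -> NULL
  - task 6 (Review): parent_id=3 -> Audit
  - task 7 (Train): parent_id=NULL -> NULL

SQL:
SELECT a.name AS item, b.name AS parent
FROM tasks a
LEFT JOIN tasks b ON a.parent_id = b.id

Result:
item    | parent 
--------+--------
Setup   | NULL   
Migrate | NULL   
Audit   | Migrate
Design  | Setup  
Test    | NULL   
Review  | Audit  
Train   | NULL   


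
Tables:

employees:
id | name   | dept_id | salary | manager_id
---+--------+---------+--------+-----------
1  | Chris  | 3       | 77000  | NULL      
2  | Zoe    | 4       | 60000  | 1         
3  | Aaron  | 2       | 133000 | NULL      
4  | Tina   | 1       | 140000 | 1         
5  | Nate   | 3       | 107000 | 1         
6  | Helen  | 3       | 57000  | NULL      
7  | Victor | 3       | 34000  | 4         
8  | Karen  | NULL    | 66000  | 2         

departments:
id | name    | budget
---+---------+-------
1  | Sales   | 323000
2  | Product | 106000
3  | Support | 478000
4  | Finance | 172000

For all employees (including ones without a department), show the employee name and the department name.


LEFT JOIN keeps every row from employees (the left table); where dept_id has no match in departments, the department columns become NULL. Walk through each employee:
  - employee 1 (Chris): dept_id=3 -> matches Support
  - employee 2 (Zoe): dept_id=4 -> matches Finance
  - employee 3 (Aaron): dept_id=2 -> matches Product
  - employee 4 (Tina): dept_id=1 -> matches Sales
  - employee 5 (Nate): dept_id=3 -> matches Support
  - employee 6 (Helen): dept_id=3 -> matches Support
  - employee 7 (Victor): dept_id=3 -> matches Support
  - employee 8 (Karen): dept_id=NULL, no match -> kept with NULL
All 8 rows appear; 1 has NULL department.

SQL:
SELECT a.name, b.name AS department
FROM employees a
LEFT JOIN departments b ON a.dept_id = b.id

Result:
name   | department
-------+-----------
Chris  | Support   
Zoe    | Finance   
Aaron  | Product   
Tina   | Sales     
Nate   | Support   
Helen  | Support   
Victor | Support   
Karen  | NULL      


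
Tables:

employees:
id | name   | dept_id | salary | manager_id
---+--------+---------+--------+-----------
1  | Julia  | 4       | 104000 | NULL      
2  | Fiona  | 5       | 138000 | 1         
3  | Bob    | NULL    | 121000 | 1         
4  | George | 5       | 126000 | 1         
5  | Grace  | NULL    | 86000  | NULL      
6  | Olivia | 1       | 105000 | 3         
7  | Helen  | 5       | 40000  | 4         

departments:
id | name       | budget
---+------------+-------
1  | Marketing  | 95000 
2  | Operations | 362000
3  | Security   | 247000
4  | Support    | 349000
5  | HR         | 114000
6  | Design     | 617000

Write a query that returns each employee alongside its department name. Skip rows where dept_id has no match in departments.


INNER JOIN keeps only employees rows whose dept_id matches an id in departments. Walk through each employee:
  - employee 1 (Julia): dept_id=4 -> matches Support
  - employee 2 (Fiona): dept_id=5 -> matches HR
  - employee 3 (Bob): dept_id=NULL, no match -> dropped
  - employee 4 (George): dept_id=5 -> matches HR
  - employee 5 (Grace): dept_id=NULL, no match -> dropped
  - employee 6 (Olivia): dept_id=1 -> matches Marketing
  - employee 7 (Helen): dept_id=5 -> matches HR
So 2 of 7 rows are dropped.

SQL:
SELECT a.name, b.name AS department
FROM employees a
INNER JOIN departments b ON a.dept_id = b.id

Result:
name   | department
-------+-----------
Julia  | Support   
Fiona  | HR        
George | HR        
Olivia | Marketing 
Helen  | HR        


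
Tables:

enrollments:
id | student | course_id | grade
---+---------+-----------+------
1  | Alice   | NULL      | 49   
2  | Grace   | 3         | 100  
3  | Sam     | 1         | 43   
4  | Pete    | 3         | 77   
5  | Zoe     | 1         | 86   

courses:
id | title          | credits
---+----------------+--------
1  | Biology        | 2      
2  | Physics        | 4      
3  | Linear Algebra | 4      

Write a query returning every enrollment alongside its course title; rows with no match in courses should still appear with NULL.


LEFT JOIN keeps every row from enrollments (the left table); where course_id has no match in courses, the course columns become NULL. Walk through each enrollment:
  - enrollment 1 (Alice): course_id=NULL, no match -> kept with NULL
  - enrollment 2 (Grace): course_id=3 -> matches Linear Algebra
  - enrollment 3 (Sam): course_id=1 -> matches Biology
  - enrollment 4 (Pete): course_id=3 -> matches Linear Algebra
  - enrollment 5 (Zoe): course_id=1 -> matches Biology
All 5 rows appear; 1 has NULL course.

SQL:
SELECT a.student, b.title AS course
FROM enrollments a
LEFT JOIN courses b ON a.course_id = b.id

Result:
student | course        
--------+---------------
Alice   | NULL          
Grace   | Linear Algebra
Sam     | Biology       
Pete    | Linear Algebra
Zoe     | Biology       


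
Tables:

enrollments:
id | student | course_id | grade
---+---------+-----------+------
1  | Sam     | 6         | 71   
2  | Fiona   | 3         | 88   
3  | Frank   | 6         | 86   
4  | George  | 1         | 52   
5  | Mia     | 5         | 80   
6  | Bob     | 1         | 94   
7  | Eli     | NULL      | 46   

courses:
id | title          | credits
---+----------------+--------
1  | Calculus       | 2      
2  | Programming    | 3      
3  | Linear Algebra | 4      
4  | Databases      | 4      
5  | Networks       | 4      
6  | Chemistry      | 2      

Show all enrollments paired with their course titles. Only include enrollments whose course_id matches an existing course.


INNER JOIN keeps only enrollments rows whose course_id matches an id in courses. Walk through each enrollment:
  - enrollment 1 (Sam): course_id=6 -> matches Chemistry
  - enrollment 2 (Fiona): course_id=3 -> matches Linear Algebra
  - enrollment 3 (Frank): course_id=6 -> matches Chemistry
  - enrollment 4 (George): course_id=1 -> matches Calculus
  - enrollment 5 (Mia): course_id=5 -> matches Networks
  - enrollment 6 (Bob): course_id=1 -> matches Calculus
  - enrollment 7 (Eli): course_id=NULL, no match -> dropped
So 1 of 7 rows is dropped.

SQL:
SELECT a.student, b.title AS course
FROM enrollments a
INNER JOIN courses b ON a.course_id = b.id

Result:
student | course        
--------+---------------
Sam     | Chemistry     
Fiona   | Linear Algebra
Frank   | Chemistry     
George  | Calculus      
Mia     | Networks      
Bob     | Calculus      


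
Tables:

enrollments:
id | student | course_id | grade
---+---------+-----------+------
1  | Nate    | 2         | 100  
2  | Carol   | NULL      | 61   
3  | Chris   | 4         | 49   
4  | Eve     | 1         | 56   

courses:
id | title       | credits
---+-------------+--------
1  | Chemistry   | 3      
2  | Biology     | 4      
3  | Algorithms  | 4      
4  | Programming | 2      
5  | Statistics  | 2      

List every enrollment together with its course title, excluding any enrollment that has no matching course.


INNER JOIN keeps only enrollments rows whose course_id matches an id in courses. Walk through each enrollment:
  - enrollment 1 (Nate): course_id=2 -> matches Biology
  - enrollment 2 (Carol): course_id=NULL, no match -> dropped
  - enrollment 3 (Chris): course_id=4 -> matches Programming
  - enrollment 4 (Eve): course_id=1 -> matches Chemistry
So 1 of 4 rows is dropped.

SQL:
SELECT a.student, b.title AS course
FROM enrollments a
INNER JOIN courses b ON a.course_id = b.id

Result:
student | course     
--------+------------
Nate    | Biology    
Chris   | Programming
Eve     | Chemistry  
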